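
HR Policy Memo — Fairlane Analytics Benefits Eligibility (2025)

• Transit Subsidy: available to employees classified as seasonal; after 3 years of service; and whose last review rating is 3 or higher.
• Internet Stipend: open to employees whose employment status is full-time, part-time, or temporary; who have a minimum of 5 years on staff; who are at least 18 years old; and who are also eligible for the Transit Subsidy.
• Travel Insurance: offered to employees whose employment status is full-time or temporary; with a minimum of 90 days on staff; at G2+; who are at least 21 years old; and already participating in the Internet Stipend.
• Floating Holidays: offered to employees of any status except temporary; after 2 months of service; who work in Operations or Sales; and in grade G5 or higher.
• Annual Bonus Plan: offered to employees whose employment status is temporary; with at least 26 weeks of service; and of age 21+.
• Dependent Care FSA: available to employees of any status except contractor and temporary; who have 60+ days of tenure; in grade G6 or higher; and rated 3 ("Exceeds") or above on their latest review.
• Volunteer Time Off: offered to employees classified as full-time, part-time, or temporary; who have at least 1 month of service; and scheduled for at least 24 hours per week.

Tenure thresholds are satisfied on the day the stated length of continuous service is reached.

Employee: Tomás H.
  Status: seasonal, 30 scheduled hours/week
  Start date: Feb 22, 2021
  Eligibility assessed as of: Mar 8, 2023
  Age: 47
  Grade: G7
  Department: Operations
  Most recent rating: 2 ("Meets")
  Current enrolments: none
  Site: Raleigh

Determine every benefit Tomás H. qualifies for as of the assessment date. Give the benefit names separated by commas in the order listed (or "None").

Floating Holidays

Service from Feb 22, 2021 to Mar 8, 2023: 744 days.
Transit Subsidy — status seasonal ✓; service 744 days < 3 years (≈1095 days) ✗ → not eligible.
Internet Stipend — status seasonal ✗ (requires full-time, part-time, or temporary) → not eligible.
Travel Insurance — status seasonal ✗ (requires full-time or temporary) → not eligible.
Floating Holidays — status seasonal ✓ (not excluded); service 744 days ≥ 2 months (≈60 days) ✓; dept Operations ✓; grade G7 ≥ G5 ✓ → eligible.
Annual Bonus Plan — status seasonal ✗ (requires temporary) → not eligible.
Dependent Care FSA — status seasonal ✓ (not excluded); service 744 days ≥ 60 days ✓; grade G7 ≥ G6 ✓; rating 2 < 3 ✗ → not eligible.
Volunteer Time Off — status seasonal ✗ (requires full-time, part-time, or temporary) → not eligible.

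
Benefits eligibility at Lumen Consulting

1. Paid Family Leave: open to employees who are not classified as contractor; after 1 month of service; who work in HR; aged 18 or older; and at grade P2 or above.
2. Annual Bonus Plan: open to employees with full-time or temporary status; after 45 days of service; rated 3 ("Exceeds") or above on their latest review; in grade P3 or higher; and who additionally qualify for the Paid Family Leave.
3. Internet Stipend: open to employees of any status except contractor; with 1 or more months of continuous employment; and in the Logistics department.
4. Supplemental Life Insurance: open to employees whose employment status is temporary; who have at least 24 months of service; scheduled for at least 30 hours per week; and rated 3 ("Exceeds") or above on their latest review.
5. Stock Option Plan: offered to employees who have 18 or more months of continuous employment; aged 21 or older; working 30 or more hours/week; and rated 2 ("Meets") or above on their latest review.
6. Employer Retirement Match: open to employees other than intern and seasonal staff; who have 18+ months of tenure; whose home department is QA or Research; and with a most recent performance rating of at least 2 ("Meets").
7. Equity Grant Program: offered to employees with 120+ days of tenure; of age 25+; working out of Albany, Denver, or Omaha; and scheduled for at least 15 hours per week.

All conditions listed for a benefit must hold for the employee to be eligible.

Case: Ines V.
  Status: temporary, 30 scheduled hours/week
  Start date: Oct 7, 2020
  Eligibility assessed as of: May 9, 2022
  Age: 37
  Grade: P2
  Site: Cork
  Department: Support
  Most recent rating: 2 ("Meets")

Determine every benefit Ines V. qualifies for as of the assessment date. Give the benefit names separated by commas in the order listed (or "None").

Stock Option Plan

Service from Oct 7, 2020 to May 9, 2022: 579 days.
Paid Family Leave — status temporary ✓ (not excluded); service 579 days ≥ 1 month (≈30 days) ✓; dept Support ✗ → not eligible.
Annual Bonus Plan — status temporary ✓; service 579 days ≥ 45 days ✓; rating 2 < 3 ✗ → not eligible.
Internet Stipend — status temporary ✓ (not excluded); service 579 days ≥ 1 month (≈30 days) ✓; dept Support ✗ → not eligible.
Supplemental Life Insurance — status temporary ✓; service 579 days < 24 months (≈720 days) ✗ → not eligible.
Stock Option Plan — service 579 days ≥ 18 months (≈540 days) ✓; age 37 ≥ 21 ✓; 30 hrs/wk ≥ 30 ✓; rating 2 ≥ 2 ✓ → eligible.
Employer Retirement Match — status temporary ✓ (not excluded); service 579 days ≥ 18 months (≈540 days) ✓; dept Support ✗ → not eligible.
Equity Grant Program — service 579 days ≥ 120 days ✓; age 37 ≥ 25 ✓; site Cork ✗ (not Albany, Denver, or Omaha) → not eligible.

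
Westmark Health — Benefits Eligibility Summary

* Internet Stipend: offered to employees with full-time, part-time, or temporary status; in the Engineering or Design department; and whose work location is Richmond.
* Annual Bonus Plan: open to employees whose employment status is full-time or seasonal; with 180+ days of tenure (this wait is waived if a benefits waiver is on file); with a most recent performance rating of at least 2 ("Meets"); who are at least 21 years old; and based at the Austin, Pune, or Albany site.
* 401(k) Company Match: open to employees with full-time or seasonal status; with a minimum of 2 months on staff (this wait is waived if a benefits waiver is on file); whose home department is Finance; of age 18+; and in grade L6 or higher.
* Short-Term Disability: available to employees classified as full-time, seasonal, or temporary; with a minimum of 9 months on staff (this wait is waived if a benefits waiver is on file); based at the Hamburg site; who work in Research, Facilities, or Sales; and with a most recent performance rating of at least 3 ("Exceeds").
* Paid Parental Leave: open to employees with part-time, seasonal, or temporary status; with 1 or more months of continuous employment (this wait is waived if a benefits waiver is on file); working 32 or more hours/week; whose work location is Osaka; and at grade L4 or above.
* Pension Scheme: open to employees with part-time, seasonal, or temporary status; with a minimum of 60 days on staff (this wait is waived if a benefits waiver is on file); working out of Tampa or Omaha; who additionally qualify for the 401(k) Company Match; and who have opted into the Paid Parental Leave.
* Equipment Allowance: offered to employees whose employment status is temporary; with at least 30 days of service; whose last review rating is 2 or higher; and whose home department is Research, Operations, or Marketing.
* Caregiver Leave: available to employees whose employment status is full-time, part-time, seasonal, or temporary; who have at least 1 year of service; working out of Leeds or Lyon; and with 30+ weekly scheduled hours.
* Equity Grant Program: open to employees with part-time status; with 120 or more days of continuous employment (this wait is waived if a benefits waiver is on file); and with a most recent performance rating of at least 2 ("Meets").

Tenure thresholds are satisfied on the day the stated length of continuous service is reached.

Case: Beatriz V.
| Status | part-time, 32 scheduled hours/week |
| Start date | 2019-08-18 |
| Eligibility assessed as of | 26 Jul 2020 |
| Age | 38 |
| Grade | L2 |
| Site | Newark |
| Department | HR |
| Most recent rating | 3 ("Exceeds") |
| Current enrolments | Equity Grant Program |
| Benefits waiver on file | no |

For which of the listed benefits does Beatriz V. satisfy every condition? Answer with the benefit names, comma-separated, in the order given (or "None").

Service from 2019-08-18 to 26 Jul 2020: 343 days.
Internet Stipend — status part-time ✓; dept HR ✗ → not eligible.
Annual Bonus Plan — status part-time ✗ (requires full-time or seasonal) → not eligible.
401(k) Company Match — status part-time ✗ (requires full-time or seasonal) → not eligible.
Short-Term Disability — status part-time ✗ (requires full-time, seasonal, or temporary) → not eligible.
Paid Parental Leave — status part-time ✓; no waiver, service 343 days ≥ 1 month (≈30 days) ✓; 32 hrs/wk ≥ 32 ✓; site Newark ✗ (not Osaka) → not eligible.
Pension Scheme — status part-time ✓; no waiver, service 343 days ≥ 60 days ✓; site Newark ✗ (not Tampa or Omaha) → not eligible.
Equipment Allowance — status part-time ✗ (requires temporary) → not eligible.
Caregiver Leave — status part-time ✓; service 343 days < 1 year (≈365 days) ✗ → not eligible.
Equity Grant Program — status part-time ✓; no waiver, service 343 days ≥ 120 days ✓; rating 3 ≥ 2 ✓ → eligible.

Equity Grant Program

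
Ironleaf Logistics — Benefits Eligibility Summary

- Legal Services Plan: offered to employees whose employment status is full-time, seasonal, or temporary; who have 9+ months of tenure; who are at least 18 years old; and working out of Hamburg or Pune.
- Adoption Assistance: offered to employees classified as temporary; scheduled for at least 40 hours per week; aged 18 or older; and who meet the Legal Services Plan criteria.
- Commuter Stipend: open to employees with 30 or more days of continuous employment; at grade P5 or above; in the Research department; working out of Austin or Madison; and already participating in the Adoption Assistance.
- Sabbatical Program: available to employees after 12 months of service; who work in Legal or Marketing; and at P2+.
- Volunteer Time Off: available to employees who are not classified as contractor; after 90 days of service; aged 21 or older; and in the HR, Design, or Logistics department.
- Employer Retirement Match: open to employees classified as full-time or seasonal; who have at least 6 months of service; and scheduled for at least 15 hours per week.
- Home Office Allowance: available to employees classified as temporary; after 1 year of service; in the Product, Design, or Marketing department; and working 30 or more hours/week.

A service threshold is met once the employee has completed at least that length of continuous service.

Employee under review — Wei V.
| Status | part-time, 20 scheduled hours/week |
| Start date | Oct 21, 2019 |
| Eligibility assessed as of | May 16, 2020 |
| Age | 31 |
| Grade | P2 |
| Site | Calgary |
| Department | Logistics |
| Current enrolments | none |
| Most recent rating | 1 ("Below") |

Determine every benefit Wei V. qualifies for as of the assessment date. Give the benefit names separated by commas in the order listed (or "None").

Service from Oct 21, 2019 to May 16, 2020: 208 days.
Legal Services Plan — status part-time ✗ (requires full-time, seasonal, or temporary) → not eligible.
Adoption Assistance — status part-time ✗ (requires temporary) → not eligible.
Commuter Stipend — service 208 days ≥ 30 days ✓; grade P2 < P5 ✗ → not eligible.
Sabbatical Program — service 208 days < 12 months (≈360 days) ✗ → not eligible.
Volunteer Time Off — status part-time ✓ (not excluded); service 208 days ≥ 90 days ✓; age 31 ≥ 21 ✓; dept Logistics ✓ → eligible.
Employer Retirement Match — status part-time ✗ (requires full-time or seasonal) → not eligible.
Home Office Allowance — status part-time ✗ (requires temporary) → not eligible.

Volunteer Time Off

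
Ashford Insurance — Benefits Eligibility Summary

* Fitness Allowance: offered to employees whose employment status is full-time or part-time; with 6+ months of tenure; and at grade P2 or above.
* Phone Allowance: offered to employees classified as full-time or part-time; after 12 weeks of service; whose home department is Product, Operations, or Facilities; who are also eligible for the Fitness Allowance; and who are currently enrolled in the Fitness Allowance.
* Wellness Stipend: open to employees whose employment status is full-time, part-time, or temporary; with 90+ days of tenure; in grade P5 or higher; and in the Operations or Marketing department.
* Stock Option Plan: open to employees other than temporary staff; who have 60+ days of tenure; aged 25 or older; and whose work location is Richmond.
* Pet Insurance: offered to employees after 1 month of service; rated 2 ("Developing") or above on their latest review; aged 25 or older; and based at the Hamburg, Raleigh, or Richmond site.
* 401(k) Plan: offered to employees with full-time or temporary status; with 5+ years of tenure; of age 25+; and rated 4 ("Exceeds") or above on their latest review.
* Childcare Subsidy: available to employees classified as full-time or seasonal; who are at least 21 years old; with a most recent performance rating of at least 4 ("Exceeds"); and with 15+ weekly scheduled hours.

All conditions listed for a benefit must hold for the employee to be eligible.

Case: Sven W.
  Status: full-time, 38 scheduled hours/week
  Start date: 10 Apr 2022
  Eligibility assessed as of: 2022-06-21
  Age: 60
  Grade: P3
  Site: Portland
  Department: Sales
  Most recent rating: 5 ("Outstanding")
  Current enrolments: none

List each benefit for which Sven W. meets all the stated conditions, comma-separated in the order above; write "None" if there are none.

Service from 10 Apr 2022 to 2022-06-21: 72 days.
Fitness Allowance — status full-time ✓; service 72 days < 6 months (≈180 days) ✗ → not eligible.
Phone Allowance — status full-time ✓; service 72 days < 12 weeks (≈84 days) ✗ → not eligible.
Wellness Stipend — status full-time ✓; service 72 days < 90 days ✗ → not eligible.
Stock Option Plan — status full-time ✓ (not excluded); service 72 days ≥ 60 days ✓; age 60 ≥ 25 ✓; site Portland ✗ (not Richmond) → not eligible.
Pet Insurance — service 72 days ≥ 1 month (≈30 days) ✓; rating 5 ≥ 2 ✓; age 60 ≥ 25 ✓; site Portland ✗ (not Hamburg, Raleigh, or Richmond) → not eligible.
401(k) Plan — status full-time ✓; service 72 days < 5 years (≈1825 days) ✗ → not eligible.
Childcare Subsidy — status full-time ✓; age 60 ≥ 21 ✓; rating 5 ≥ 4 ✓; 38 hrs/wk ≥ 15 ✓ → eligible.

Childcare Subsidy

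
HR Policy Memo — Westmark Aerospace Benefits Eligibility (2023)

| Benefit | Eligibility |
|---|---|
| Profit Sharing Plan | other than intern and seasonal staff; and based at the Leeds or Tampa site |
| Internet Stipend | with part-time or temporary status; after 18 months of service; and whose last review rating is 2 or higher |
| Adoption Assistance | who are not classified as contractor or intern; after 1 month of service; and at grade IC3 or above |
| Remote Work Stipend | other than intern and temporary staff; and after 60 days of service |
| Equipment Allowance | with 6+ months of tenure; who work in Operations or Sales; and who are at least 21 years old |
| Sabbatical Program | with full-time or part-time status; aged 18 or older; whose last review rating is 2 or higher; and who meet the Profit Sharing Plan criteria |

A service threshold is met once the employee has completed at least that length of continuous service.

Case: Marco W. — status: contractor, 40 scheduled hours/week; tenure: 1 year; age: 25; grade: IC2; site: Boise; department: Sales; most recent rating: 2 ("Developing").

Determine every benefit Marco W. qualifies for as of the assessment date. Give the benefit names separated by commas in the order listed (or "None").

Remote Work Stipend, Equipment Allowance

Profit Sharing Plan — status contractor ✓ (not excluded); site Boise ✗ (not Leeds or Tampa) → not eligible.
Internet Stipend — status contractor ✗ (requires part-time or temporary) → not eligible.
Adoption Assistance — status contractor ✗ (excluded) → not eligible.
Remote Work Stipend — status contractor ✓ (not excluded); service 1 year ≥ 60 days ✓ → eligible.
Equipment Allowance — service 1 year ≥ 6 months (≈180 days) ✓; dept Sales ✓; age 25 ≥ 21 ✓ → eligible.
Sabbatical Program — status contractor ✗ (requires full-time or part-time) → not eligible.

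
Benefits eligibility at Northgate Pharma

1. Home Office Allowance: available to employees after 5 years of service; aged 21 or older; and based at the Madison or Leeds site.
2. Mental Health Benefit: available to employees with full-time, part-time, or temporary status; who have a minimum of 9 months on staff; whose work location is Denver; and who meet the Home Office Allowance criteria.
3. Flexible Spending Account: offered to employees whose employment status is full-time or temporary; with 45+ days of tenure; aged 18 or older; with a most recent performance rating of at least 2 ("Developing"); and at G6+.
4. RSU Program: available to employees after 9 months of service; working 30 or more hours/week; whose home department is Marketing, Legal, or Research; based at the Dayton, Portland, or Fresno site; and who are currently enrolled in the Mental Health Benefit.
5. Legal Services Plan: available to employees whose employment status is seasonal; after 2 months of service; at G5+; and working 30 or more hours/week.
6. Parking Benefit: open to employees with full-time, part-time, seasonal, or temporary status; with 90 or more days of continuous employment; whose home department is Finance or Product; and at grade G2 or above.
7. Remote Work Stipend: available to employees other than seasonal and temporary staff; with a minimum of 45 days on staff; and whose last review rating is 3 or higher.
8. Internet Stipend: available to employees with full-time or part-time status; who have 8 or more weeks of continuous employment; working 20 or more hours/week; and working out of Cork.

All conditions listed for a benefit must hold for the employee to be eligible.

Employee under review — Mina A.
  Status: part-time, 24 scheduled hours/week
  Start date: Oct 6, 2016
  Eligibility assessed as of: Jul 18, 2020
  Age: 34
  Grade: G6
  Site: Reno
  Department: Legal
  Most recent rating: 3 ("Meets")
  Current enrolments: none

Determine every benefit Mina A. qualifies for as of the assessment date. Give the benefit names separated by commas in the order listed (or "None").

Remote Work Stipend

Service from Oct 6, 2016 to Jul 18, 2020: 1381 days.
Home Office Allowance — service 1381 days < 5 years (≈1825 days) ✗ → not eligible.
Mental Health Benefit — status part-time ✓; service 1381 days ≥ 9 months (≈270 days) ✓; site Reno ✗ (not Denver) → not eligible.
Flexible Spending Account — status part-time ✗ (requires full-time or temporary) → not eligible.
RSU Program — service 1381 days ≥ 9 months (≈270 days) ✓; 24 hrs/wk < 30 ✗ → not eligible.
Legal Services Plan — status part-time ✗ (requires seasonal) → not eligible.
Parking Benefit — status part-time ✓; service 1381 days ≥ 90 days ✓; dept Legal ✗ → not eligible.
Remote Work Stipend — status part-time ✓ (not excluded); service 1381 days ≥ 45 days ✓; rating 3 ≥ 3 ✓ → eligible.
Internet Stipend — status part-time ✓; service 1381 days ≥ 8 weeks (≈56 days) ✓; 24 hrs/wk ≥ 20 ✓; site Reno ✗ (not Cork) → not eligible.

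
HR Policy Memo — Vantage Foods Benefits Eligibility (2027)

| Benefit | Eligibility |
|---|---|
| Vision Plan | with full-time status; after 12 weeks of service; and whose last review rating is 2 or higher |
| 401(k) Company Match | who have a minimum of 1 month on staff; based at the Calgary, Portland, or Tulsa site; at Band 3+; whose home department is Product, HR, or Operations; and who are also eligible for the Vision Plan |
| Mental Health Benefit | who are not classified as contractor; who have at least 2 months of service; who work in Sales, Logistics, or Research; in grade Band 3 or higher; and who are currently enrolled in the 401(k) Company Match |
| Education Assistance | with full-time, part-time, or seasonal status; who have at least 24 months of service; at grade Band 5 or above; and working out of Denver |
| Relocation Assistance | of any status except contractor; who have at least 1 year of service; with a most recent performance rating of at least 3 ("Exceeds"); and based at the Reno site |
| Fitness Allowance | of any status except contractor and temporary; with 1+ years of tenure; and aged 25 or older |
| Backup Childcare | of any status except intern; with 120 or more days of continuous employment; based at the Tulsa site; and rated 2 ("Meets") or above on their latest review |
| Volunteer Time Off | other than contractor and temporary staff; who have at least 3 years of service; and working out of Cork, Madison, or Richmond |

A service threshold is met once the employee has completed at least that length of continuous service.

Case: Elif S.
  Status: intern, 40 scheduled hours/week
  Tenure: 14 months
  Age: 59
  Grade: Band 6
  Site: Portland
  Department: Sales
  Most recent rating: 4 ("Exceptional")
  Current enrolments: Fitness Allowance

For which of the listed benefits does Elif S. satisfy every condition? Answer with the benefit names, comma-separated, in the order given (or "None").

Vision Plan — status intern ✗ (requires full-time) → not eligible.
401(k) Company Match — service 14 months ≥ 1 month ✓; site Portland ✓; grade Band 6 ≥ Band 3 ✓; dept Sales ✗ → not eligible.
Mental Health Benefit — status intern ✓ (not excluded); service 14 months ≥ 2 months ✓; dept Sales ✓; grade Band 6 ≥ Band 3 ✓; not enrolled in 401(k) Company Match ✗ → not eligible.
Education Assistance — status intern ✗ (requires full-time, part-time, or seasonal) → not eligible.
Relocation Assistance — status intern ✓ (not excluded); service 14 months ≥ 1 year (≈365 days) ✓; rating 4 ≥ 3 ✓; site Portland ✗ (not Reno) → not eligible.
Fitness Allowance — status intern ✓ (not excluded); service 14 months ≥ 1 year (≈365 days) ✓; age 59 ≥ 25 ✓ → eligible.
Backup Childcare — status intern ✗ (excluded) → not eligible.
Volunteer Time Off — status intern ✓ (not excluded); service 14 months < 3 years (≈1095 days) ✗ → not eligible.

Fitness Allowance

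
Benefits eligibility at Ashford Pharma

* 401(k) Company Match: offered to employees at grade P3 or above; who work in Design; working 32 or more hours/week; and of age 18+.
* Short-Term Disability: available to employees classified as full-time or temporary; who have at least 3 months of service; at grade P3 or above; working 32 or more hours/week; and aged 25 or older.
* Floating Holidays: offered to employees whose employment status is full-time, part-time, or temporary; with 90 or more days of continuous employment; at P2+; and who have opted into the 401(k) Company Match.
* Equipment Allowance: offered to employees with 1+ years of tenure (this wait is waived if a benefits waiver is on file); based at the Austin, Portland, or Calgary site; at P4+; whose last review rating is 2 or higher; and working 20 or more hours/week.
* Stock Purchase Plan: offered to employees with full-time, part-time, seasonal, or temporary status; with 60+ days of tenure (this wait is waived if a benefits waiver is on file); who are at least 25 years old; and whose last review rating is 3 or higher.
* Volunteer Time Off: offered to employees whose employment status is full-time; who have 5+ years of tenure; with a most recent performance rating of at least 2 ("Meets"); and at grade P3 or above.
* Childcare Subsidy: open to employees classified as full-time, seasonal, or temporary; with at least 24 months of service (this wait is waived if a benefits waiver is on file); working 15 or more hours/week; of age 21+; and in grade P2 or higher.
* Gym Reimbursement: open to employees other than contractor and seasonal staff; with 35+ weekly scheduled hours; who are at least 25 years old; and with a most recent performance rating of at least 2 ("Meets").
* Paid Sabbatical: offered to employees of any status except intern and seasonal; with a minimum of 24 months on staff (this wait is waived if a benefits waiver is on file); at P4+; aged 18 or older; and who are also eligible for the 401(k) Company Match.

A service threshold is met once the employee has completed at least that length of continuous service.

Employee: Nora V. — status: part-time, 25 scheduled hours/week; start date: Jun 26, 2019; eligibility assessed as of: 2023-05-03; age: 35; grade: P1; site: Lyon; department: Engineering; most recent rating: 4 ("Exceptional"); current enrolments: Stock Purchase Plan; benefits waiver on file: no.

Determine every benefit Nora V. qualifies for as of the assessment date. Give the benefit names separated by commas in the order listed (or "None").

Service from Jun 26, 2019 to 2023-05-03: 1407 days.
401(k) Company Match — grade P1 < P3 ✗ → not eligible.
Short-Term Disability — status part-time ✗ (requires full-time or temporary) → not eligible.
Floating Holidays — status part-time ✓; service 1407 days ≥ 90 days ✓; grade P1 < P2 ✗ → not eligible.
Equipment Allowance — no waiver, service 1407 days ≥ 1 year (≈365 days) ✓; site Lyon ✗ (not Austin, Portland, or Calgary) → not eligible.
Stock Purchase Plan — status part-time ✓; no waiver, service 1407 days ≥ 60 days ✓; age 35 ≥ 25 ✓; rating 4 ≥ 3 ✓ → eligible.
Volunteer Time Off — status part-time ✗ (requires full-time) → not eligible.
Childcare Subsidy — status part-time ✗ (requires full-time, seasonal, or temporary) → not eligible.
Gym Reimbursement — status part-time ✓ (not excluded); 25 hrs/wk < 35 ✗ → not eligible.
Paid Sabbatical — status part-time ✓ (not excluded); no waiver, service 1407 days ≥ 24 months (≈720 days) ✓; grade P1 < P4 ✗ → not eligible.

Stock Purchase Plan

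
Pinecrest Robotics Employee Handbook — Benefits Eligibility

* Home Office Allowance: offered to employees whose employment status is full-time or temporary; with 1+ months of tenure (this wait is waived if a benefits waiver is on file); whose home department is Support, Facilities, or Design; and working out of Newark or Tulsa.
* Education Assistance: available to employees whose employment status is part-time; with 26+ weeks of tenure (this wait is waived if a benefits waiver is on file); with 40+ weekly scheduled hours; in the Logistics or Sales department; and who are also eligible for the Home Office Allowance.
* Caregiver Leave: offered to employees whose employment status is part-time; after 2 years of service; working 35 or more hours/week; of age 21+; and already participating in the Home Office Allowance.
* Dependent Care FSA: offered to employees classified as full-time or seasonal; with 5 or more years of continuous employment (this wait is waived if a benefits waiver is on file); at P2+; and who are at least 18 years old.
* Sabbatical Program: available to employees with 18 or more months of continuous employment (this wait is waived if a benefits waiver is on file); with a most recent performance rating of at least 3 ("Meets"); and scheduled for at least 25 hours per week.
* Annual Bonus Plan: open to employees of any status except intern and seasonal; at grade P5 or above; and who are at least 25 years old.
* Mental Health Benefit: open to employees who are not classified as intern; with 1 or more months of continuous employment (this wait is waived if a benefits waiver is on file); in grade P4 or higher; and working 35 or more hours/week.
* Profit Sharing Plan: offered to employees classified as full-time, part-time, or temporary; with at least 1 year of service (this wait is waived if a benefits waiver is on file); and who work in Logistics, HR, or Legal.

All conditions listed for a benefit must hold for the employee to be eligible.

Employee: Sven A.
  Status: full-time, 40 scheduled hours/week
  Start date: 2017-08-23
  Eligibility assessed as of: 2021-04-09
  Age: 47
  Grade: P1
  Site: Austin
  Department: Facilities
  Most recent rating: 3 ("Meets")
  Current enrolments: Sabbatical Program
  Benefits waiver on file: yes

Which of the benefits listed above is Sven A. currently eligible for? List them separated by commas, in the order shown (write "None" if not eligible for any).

Service from 2017-08-23 to 2021-04-09: 1325 days.
Home Office Allowance — status full-time ✓; benefits waiver on file ✓; dept Facilities ✓; site Austin ✗ (not Newark or Tulsa) → not eligible.
Education Assistance — status full-time ✗ (requires part-time) → not eligible.
Caregiver Leave — status full-time ✗ (requires part-time) → not eligible.
Dependent Care FSA — status full-time ✓; benefits waiver on file ✓; grade P1 < P2 ✗ → not eligible.
Sabbatical Program — benefits waiver on file ✓; rating 3 ≥ 3 ✓; 40 hrs/wk ≥ 25 ✓ → eligible.
Annual Bonus Plan — status full-time ✓ (not excluded); grade P1 < P5 ✗ → not eligible.
Mental Health Benefit — status full-time ✓ (not excluded); benefits waiver on file ✓; grade P1 < P4 ✗ → not eligible.
Profit Sharing Plan — status full-time ✓; benefits waiver on file ✓; dept Facilities ✗ → not eligible.

Sabbatical Program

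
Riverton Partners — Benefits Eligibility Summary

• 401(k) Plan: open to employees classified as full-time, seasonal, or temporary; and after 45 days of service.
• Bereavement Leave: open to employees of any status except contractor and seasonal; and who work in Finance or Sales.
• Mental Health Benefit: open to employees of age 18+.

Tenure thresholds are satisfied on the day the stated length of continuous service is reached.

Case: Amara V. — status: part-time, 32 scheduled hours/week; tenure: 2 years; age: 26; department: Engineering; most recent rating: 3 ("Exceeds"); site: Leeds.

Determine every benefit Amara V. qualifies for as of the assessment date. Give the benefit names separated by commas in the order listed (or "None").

Mental Health Benefit

401(k) Plan — status part-time ✗ (requires full-time, seasonal, or temporary) → not eligible.
Bereavement Leave — status part-time ✓ (not excluded); dept Engineering ✗ → not eligible.
Mental Health Benefit — age 26 ≥ 18 ✓ → eligible.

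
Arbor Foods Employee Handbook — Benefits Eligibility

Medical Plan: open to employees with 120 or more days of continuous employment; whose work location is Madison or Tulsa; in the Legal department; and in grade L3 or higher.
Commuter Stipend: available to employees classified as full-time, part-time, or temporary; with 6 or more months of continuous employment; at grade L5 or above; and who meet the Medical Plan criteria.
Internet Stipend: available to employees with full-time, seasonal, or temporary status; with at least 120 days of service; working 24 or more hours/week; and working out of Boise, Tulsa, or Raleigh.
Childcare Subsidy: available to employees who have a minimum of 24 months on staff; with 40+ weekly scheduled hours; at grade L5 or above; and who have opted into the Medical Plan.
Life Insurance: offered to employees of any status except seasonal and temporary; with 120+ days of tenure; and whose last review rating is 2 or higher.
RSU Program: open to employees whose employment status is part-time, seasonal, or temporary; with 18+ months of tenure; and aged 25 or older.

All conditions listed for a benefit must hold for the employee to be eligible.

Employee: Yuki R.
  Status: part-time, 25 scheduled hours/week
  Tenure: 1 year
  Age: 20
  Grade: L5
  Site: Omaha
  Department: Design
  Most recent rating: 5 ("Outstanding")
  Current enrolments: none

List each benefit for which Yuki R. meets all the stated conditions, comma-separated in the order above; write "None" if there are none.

Medical Plan — service 1 year ≥ 120 days ✓; site Omaha ✗ (not Madison or Tulsa) → not eligible.
Commuter Stipend — status part-time ✓; service 1 year ≥ 6 months (≈180 days) ✓; grade L5 ≥ L5 ✓; not eligible for Medical Plan ✗ → not eligible.
Internet Stipend — status part-time ✗ (requires full-time, seasonal, or temporary) → not eligible.
Childcare Subsidy — service 1 year < 24 months (≈720 days) ✗ → not eligible.
Life Insurance — status part-time ✓ (not excluded); service 1 year ≥ 120 days ✓; rating 5 ≥ 2 ✓ → eligible.
RSU Program — status part-time ✓; service 1 year < 18 months (≈540 days) ✗ → not eligible.

Life Insurance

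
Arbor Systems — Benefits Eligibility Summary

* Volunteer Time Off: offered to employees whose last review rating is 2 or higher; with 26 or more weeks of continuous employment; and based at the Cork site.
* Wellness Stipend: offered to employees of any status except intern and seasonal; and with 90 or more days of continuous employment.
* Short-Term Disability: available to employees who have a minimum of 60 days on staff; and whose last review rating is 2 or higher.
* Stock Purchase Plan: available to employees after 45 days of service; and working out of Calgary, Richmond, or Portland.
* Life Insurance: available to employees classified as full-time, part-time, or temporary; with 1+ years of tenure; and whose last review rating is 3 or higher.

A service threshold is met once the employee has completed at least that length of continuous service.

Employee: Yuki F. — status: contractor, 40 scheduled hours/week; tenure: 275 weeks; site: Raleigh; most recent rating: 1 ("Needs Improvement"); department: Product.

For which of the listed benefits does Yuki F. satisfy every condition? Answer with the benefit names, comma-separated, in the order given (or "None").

Wellness Stipend

Volunteer Time Off — rating 1 < 2 ✗ → not eligible.
Wellness Stipend — status contractor ✓ (not excluded); service 275 weeks ≥ 90 days ✓ → eligible.
Short-Term Disability — service 275 weeks ≥ 60 days ✓; rating 1 < 2 ✗ → not eligible.
Stock Purchase Plan — service 275 weeks ≥ 45 days ✓; site Raleigh ✗ (not Calgary, Richmond, or Portland) → not eligible.
Life Insurance — status contractor ✗ (requires full-time, part-time, or temporary) → not eligible.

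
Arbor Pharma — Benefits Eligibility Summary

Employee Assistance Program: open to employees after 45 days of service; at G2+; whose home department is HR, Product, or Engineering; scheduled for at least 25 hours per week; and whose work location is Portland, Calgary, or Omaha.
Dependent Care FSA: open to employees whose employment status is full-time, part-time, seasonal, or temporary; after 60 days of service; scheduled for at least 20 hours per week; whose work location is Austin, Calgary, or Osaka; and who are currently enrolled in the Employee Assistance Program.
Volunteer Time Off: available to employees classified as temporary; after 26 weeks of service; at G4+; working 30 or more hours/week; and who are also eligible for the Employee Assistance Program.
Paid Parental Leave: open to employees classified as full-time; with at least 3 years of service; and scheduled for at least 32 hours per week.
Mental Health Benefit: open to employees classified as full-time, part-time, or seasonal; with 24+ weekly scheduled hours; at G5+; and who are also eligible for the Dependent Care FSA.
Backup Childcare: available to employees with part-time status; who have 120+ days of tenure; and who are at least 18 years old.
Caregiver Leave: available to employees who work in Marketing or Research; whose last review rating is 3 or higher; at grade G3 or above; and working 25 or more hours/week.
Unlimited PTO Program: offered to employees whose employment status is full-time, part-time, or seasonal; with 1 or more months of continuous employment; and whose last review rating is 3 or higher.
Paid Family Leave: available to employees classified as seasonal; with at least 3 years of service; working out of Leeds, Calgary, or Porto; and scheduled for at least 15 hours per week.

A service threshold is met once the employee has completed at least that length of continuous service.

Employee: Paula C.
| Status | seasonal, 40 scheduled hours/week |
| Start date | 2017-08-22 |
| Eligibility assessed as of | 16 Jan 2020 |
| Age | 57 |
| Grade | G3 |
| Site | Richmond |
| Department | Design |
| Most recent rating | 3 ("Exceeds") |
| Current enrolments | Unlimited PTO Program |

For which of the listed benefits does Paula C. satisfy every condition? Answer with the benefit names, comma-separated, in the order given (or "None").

Unlimited PTO Program

Service from 2017-08-22 to 16 Jan 2020: 877 days.
Employee Assistance Program — service 877 days ≥ 45 days ✓; grade G3 ≥ G2 ✓; dept Design ✗ → not eligible.
Dependent Care FSA — status seasonal ✓; service 877 days ≥ 60 days ✓; 40 hrs/wk ≥ 20 ✓; site Richmond ✗ (not Austin, Calgary, or Osaka) → not eligible.
Volunteer Time Off — status seasonal ✗ (requires temporary) → not eligible.
Paid Parental Leave — status seasonal ✗ (requires full-time) → not eligible.
Mental Health Benefit — status seasonal ✓; 40 hrs/wk ≥ 24 ✓; grade G3 < G5 ✗ → not eligible.
Backup Childcare — status seasonal ✗ (requires part-time) → not eligible.
Caregiver Leave — dept Design ✗ → not eligible.
Unlimited PTO Program — status seasonal ✓; service 877 days ≥ 1 month (≈30 days) ✓; rating 3 ≥ 3 ✓ → eligible.
Paid Family Leave — status seasonal ✓; service 877 days < 3 years (≈1095 days) ✗ → not eligible.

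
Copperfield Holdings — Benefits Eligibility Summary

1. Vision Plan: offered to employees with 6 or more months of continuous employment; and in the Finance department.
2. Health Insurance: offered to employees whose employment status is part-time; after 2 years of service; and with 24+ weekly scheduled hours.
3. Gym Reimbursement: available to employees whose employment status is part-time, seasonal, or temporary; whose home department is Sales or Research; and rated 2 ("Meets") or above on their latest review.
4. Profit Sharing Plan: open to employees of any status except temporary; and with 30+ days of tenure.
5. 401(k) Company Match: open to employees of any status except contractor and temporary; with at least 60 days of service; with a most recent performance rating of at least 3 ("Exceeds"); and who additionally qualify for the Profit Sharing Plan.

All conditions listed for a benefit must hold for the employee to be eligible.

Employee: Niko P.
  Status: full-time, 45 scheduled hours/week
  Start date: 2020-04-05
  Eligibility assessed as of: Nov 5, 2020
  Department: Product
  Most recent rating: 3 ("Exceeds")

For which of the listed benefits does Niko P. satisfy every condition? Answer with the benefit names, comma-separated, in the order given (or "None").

Profit Sharing Plan, 401(k) Company Match

Service from 2020-04-05 to Nov 5, 2020: 214 days.
Vision Plan — service 214 days ≥ 6 months (≈180 days) ✓; dept Product ✗ → not eligible.
Health Insurance — status full-time ✗ (requires part-time) → not eligible.
Gym Reimbursement — status full-time ✗ (requires part-time, seasonal, or temporary) → not eligible.
Profit Sharing Plan — status full-time ✓ (not excluded); service 214 days ≥ 30 days ✓ → eligible.
401(k) Company Match — status full-time ✓ (not excluded); service 214 days ≥ 60 days ✓; rating 3 ≥ 3 ✓; eligible for Profit Sharing Plan ✓ → eligible.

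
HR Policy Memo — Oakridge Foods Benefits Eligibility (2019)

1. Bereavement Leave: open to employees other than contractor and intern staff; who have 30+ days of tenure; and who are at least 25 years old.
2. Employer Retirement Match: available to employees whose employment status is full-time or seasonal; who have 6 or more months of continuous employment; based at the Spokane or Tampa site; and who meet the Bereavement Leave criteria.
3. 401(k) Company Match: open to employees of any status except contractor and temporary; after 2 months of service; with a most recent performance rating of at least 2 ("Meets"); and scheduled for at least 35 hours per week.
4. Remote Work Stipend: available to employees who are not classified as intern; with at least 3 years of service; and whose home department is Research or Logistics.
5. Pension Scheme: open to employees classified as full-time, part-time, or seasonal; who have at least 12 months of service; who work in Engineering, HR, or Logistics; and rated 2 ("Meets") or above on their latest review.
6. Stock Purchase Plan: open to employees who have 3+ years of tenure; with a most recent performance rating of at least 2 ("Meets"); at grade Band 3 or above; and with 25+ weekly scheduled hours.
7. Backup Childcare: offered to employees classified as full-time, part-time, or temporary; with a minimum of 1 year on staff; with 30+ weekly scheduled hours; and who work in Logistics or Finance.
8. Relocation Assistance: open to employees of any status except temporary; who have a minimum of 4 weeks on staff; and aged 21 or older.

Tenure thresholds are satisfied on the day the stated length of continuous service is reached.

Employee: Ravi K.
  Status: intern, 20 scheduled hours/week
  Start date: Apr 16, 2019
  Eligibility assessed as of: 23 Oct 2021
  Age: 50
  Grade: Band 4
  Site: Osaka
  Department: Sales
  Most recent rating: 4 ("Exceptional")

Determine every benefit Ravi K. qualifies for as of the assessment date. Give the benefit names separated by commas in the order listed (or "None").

Relocation Assistance

Service from Apr 16, 2019 to 23 Oct 2021: 921 days.
Bereavement Leave — status intern ✗ (excluded) → not eligible.
Employer Retirement Match — status intern ✗ (requires full-time or seasonal) → not eligible.
401(k) Company Match — status intern ✓ (not excluded); service 921 days ≥ 2 months (≈60 days) ✓; rating 4 ≥ 2 ✓; 20 hrs/wk < 35 ✗ → not eligible.
Remote Work Stipend — status intern ✗ (excluded) → not eligible.
Pension Scheme — status intern ✗ (requires full-time, part-time, or seasonal) → not eligible.
Stock Purchase Plan — service 921 days < 3 years (≈1095 days) ✗ → not eligible.
Backup Childcare — status intern ✗ (requires full-time, part-time, or temporary) → not eligible.
Relocation Assistance — status intern ✓ (not excluded); service 921 days ≥ 4 weeks (≈28 days) ✓; age 50 ≥ 21 ✓ → eligible.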